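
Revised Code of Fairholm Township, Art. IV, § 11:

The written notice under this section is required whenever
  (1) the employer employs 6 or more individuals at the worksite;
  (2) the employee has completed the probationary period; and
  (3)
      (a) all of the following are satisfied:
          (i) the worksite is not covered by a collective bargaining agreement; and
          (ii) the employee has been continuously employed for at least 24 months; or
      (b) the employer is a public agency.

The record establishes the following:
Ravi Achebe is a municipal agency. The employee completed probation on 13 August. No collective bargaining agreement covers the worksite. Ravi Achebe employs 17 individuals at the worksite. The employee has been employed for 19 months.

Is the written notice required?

(1) ≥ 6 at site — holds.
(2) past probation — met.
(i) no CBA — satisfied.
(ii) tenure ≥ 24 mo. — fails.
(a) = T AND F = false.
(b) public agency — satisfied.
(3): F OR T → true.
Overall: T AND T AND T → true.

Yes — required.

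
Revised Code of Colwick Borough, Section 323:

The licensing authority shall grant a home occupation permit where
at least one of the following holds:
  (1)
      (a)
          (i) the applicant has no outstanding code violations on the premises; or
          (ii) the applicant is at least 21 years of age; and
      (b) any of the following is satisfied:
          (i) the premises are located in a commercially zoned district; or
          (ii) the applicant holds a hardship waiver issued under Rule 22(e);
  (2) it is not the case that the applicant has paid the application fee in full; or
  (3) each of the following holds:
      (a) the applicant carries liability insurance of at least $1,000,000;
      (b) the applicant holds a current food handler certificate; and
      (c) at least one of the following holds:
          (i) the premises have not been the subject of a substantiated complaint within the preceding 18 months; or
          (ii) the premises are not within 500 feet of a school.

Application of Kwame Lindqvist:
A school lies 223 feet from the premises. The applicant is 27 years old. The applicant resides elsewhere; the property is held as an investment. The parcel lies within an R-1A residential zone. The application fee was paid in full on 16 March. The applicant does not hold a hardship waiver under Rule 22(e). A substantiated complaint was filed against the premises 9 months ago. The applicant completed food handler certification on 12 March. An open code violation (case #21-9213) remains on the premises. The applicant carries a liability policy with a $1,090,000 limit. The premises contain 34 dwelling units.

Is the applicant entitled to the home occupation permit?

No — denied.

(i) no code violations — fails.
(ii) age ≥ 21 — holds.
(a): F OR T → true.
(i) commercially zoned — fails.
(ii) hardship waiver — not met.
(b) = F OR F = false.
(1) = T AND F = false.
(2) not (fee paid) — not satisfied.
(a) insurance ≥ $1,000,000 — satisfied.
(b) food handler cert. — met.
(i) no complaint in 18 mo. — fails.
(ii) ≥500 ft from school — fails.
So (c) is not satisfied (F OR F).
So (3) is not satisfied (T AND T AND F).
So Overall is not satisfied (F OR F OR F).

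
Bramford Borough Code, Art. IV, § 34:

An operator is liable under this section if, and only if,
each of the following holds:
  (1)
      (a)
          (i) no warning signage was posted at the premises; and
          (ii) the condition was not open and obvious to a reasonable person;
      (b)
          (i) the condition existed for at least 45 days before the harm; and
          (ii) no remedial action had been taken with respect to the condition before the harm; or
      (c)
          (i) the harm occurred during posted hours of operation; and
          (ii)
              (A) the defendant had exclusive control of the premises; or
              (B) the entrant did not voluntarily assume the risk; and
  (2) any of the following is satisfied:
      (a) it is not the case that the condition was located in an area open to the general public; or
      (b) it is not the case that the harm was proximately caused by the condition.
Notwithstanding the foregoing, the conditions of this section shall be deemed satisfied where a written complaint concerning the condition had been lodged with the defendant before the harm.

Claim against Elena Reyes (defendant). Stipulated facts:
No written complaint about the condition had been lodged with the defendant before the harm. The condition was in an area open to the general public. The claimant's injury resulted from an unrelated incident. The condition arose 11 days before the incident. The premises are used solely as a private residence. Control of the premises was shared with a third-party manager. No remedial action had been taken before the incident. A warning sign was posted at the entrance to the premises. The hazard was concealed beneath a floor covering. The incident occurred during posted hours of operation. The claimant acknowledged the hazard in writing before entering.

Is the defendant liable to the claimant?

(i) no signage posted — fails.
(ii) not open/obvious — holds.
(a) = F AND T = false.
(i) condition ≥45 days old — not satisfied.
(ii) no remedial action — holds.
So (b) is not satisfied (F AND T).
(i) during posted hours — satisfied.
(A) exclusive control — not satisfied.
(B) no assumed risk — fails.
(ii): F OR F → false.
(c): T AND F → false.
(1): F OR F OR F → false.
(a) not (public area) — not satisfied.
(b) not (proximate cause) — holds.
(2): F OR T → true.
So Overall is not satisfied (F AND T).
Exception (complaint lodged) — not satisfied.
Result: main false OR exception false → false.

No — not liable.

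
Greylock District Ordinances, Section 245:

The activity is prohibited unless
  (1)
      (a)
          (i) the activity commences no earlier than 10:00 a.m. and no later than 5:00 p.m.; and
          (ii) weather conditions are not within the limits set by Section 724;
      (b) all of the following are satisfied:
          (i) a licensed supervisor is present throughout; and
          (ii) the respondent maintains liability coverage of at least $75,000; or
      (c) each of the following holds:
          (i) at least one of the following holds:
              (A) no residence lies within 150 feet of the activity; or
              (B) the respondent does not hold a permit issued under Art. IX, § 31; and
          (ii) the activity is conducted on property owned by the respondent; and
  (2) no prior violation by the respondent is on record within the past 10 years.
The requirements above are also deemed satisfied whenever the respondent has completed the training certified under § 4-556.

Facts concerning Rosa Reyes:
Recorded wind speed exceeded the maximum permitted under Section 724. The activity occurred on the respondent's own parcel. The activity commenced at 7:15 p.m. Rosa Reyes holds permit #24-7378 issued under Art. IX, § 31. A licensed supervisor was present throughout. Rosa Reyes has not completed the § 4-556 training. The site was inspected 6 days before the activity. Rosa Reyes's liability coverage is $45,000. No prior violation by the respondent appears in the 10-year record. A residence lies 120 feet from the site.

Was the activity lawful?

(i) start within hours — fails.
(ii) not (weather ok) — holds.
(a) = F AND T = false.
(i) supervisor present — satisfied.
(ii) coverage ≥ $75,000 — fails.
(b) = T AND F = false.
(A) no residence in 150 ft — not met.
(B) not (holds permit) — not met.
(i) = F OR F = false.
(ii) own property — satisfied.
(c) = F AND T = false.
(1) = F OR F OR F = false.
(2) no prior violation — holds.
Overall: F AND T → false.
Exception (training certified) — not satisfied.
Result: main false OR exception false → false.

No — unlawful.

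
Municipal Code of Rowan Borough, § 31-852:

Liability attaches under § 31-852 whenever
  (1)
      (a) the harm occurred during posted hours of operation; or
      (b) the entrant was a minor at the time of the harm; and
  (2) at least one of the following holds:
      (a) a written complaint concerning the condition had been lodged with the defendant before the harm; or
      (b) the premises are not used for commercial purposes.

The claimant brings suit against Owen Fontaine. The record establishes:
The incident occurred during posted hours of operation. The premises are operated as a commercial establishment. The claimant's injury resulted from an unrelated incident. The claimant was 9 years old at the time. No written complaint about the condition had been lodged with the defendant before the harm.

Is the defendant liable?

No — not liable.

(a) during posted hours — holds.
(b) entrant a minor — holds.
So (1) is satisfied (T OR T).
(a) complaint lodged — fails.
(b) not (commercial use) — fails.
(2): F OR F → false.
Overall = T AND F = false.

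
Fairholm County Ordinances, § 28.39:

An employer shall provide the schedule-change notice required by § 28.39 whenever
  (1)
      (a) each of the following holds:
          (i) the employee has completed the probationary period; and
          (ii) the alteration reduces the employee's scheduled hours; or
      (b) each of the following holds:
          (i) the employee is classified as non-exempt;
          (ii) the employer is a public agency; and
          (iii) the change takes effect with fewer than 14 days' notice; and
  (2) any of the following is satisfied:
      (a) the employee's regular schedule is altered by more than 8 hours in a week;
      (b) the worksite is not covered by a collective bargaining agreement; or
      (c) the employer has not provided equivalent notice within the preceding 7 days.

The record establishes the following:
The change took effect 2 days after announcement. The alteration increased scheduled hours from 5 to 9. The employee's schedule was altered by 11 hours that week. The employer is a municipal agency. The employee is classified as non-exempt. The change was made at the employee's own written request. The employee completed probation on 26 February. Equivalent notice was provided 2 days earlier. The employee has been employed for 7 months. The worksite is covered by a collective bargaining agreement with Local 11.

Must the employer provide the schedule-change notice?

(i) past probation — satisfied.
(ii) hours reduced — not met.
(a) = T AND F = false.
(i) non-exempt — holds.
(ii) public agency — satisfied.
(iii) < 14 days' notice — met.
(b): T AND T AND T → true.
(1) = F OR T = true.
(a) schedule shift > 8h — holds.
(b) no CBA — not met.
(c) no recent notice — not satisfied.
(2) = T OR F OR F = true.
Overall: T AND T → true.

Yes — required.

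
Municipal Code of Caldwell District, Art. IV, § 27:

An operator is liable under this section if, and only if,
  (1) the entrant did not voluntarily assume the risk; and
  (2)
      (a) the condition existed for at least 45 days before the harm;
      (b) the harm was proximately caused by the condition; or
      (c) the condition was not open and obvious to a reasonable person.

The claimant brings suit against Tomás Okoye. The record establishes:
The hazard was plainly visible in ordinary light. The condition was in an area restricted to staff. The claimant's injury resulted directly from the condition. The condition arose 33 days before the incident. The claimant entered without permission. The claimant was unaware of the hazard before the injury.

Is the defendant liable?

(1) no assumed risk — satisfied.
(a) condition ≥45 days old — not met.
(b) proximate cause — met.
(c) not open/obvious — not met.
(2) = F OR T OR F = true.
Overall = T AND T = true.

Yes — liable.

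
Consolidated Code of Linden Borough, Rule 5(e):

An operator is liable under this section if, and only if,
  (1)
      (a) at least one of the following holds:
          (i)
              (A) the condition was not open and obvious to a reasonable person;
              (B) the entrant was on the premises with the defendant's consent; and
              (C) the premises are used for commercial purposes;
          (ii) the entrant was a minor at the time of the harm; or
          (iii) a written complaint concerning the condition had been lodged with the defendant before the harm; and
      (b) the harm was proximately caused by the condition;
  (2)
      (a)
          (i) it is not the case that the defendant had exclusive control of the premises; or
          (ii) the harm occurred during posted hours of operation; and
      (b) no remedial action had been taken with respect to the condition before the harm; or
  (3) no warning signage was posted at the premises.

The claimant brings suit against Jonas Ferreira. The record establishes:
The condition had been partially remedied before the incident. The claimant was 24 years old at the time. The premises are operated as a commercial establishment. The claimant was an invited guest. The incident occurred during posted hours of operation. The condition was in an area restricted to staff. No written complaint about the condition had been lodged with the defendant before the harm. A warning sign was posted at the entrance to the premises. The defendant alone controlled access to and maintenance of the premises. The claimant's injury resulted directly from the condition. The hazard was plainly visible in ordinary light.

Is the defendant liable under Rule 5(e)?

No — not liable.

(A) not open/obvious — not met.
(B) consent to enter — holds.
(C) commercial use — satisfied.
So (i) is not satisfied (F AND T AND T).
(ii) entrant a minor — fails.
(iii) complaint lodged — not satisfied.
So (a) is not satisfied (F OR F OR F).
(b) proximate cause — met.
(1) = F AND T = false.
(i) not (exclusive control) — not met.
(ii) during posted hours — satisfied.
(a) = F OR T = true.
(b) no remedial action — not met.
(2) = T AND F = false.
(3) no signage posted — not met.
So Overall is not satisfied (F OR F OR F).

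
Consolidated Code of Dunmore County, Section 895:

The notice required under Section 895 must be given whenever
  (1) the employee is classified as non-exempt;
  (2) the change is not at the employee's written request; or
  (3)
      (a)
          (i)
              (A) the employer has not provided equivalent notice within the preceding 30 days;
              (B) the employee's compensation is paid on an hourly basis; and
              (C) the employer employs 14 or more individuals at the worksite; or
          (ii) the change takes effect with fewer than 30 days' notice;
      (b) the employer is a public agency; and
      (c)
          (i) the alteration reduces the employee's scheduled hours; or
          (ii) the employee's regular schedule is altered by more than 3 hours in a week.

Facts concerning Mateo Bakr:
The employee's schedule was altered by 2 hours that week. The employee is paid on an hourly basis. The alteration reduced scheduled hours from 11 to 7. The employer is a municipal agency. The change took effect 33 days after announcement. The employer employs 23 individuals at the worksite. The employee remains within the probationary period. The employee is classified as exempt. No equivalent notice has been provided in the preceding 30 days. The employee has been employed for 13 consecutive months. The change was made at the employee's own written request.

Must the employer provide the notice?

(1) non-exempt — fails.
(2) not employee-requested — not met.
(A) no recent notice — holds.
(B) hourly-paid — holds.
(C) ≥ 14 at site — met.
So (i) is satisfied (T AND T AND T).
(ii) < 30 days' notice — fails.
(a) = T OR F = true.
(b) public agency — met.
(i) hours reduced — holds.
(ii) schedule shift > 3h — not satisfied.
So (c) is satisfied (T OR F).
(3): T AND T AND T → true.
Overall: F OR F OR T → true.

Yes — required.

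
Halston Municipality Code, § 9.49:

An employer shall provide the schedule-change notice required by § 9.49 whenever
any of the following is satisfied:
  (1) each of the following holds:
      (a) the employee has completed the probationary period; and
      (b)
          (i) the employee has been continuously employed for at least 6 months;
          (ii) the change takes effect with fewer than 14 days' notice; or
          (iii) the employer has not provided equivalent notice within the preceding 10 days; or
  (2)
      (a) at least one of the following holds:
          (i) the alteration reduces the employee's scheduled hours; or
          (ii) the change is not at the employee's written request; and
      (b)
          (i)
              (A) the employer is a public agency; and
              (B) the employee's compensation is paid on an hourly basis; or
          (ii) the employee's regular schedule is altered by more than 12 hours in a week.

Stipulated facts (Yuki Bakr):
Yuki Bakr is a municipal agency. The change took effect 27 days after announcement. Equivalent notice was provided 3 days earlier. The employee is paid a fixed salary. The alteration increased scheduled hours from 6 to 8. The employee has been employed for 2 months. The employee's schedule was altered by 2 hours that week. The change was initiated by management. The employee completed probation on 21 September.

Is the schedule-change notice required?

No — not required.

(a) past probation — met.
(i) tenure ≥ 6 mo. — not met.
(ii) < 14 days' notice — not satisfied.
(iii) no recent notice — fails.
So (b) is not satisfied (F OR F OR F).
(1): T AND F → false.
(i) hours reduced — not satisfied.
(ii) not employee-requested — met.
(a): F OR T → true.
(A) public agency — holds.
(B) hourly-paid — not satisfied.
(i) = T AND F = false.
(ii) schedule shift > 12h — not met.
So (b) is not satisfied (F OR F).
(2): T AND F → false.
So Overall is not satisfied (F OR F).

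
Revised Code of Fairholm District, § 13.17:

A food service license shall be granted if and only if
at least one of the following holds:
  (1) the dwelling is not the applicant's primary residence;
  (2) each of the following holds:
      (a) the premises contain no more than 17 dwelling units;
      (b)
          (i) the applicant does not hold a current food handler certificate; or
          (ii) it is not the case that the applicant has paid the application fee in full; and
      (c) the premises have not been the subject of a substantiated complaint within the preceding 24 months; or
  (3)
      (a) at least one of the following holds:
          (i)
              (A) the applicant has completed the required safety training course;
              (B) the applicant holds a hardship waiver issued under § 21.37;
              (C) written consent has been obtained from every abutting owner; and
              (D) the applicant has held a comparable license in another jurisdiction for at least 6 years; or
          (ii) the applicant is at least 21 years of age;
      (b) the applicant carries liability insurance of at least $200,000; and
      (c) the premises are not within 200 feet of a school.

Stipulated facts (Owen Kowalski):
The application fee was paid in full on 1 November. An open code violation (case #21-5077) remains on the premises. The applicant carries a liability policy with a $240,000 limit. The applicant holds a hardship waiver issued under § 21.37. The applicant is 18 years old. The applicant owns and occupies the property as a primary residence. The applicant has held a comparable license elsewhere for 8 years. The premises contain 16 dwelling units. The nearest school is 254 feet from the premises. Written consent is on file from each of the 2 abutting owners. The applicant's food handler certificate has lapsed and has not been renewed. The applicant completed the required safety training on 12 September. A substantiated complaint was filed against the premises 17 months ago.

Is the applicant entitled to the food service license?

Yes — granted.

(1) not (primary residence) — not satisfied.
(a) ≤ 17 units — holds.
(i) not (food handler cert.) — holds.
(ii) not (fee paid) — fails.
(b): T OR F → true.
(c) no complaint in 24 mo. — not satisfied.
So (2) is not satisfied (T AND T AND F).
(A) safety training — holds.
(B) hardship waiver — holds.
(C) all abutters consent — holds.
(D) prior license ≥ 6 yr — holds.
(i) = T AND T AND T AND T = true.
(ii) age ≥ 21 — not met.
So (a) is satisfied (T OR F).
(b) insurance ≥ $200,000 — satisfied.
(c) ≥200 ft from school — holds.
(3) = T AND T AND T = true.
So Overall is satisfied (F OR F OR T).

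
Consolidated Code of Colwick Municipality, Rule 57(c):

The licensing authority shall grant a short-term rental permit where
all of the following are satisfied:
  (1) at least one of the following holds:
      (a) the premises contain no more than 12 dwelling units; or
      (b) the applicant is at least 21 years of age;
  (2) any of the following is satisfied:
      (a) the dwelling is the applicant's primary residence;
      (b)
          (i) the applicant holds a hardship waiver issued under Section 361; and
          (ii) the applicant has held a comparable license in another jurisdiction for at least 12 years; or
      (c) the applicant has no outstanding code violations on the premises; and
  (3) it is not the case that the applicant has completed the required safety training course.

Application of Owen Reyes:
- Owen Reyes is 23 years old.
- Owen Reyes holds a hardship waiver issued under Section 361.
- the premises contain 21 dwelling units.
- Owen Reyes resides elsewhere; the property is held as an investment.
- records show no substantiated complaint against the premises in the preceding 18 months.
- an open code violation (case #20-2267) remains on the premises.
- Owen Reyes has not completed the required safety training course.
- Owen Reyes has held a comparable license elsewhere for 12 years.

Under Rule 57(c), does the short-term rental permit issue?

(a) ≤ 12 units — not satisfied.
(b) age ≥ 21 — met.
So (1) is satisfied (F OR T).
(a) primary residence — not met.
(i) hardship waiver — satisfied.
(ii) prior license ≥ 12 yr — holds.
(b): T AND T → true.
(c) no code violations — not met.
(2): F OR T OR F → true.
(3) not (safety training) — satisfied.
Overall: T AND T AND T → true.

Yes — granted.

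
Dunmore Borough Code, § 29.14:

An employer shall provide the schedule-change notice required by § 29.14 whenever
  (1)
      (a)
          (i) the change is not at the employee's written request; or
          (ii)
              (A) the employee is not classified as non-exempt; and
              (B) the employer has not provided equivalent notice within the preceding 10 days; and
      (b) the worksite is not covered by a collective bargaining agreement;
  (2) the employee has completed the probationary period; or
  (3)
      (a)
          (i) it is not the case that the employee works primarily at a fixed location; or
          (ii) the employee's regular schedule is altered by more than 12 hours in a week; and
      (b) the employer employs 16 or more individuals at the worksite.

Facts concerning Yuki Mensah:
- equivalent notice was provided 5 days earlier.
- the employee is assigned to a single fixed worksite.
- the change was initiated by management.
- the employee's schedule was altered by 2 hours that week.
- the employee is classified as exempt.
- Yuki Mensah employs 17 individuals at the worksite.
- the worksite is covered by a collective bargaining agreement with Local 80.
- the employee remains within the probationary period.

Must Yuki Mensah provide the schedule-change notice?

No — not required.

(i) not employee-requested — satisfied.
(A) not (non-exempt) — holds.
(B) no recent notice — not met.
(ii): T AND F → false.
So (a) is satisfied (T OR F).
(b) no CBA — not satisfied.
So (1) is not satisfied (T AND F).
(2) past probation — not met.
(i) not (fixed location) — not satisfied.
(ii) schedule shift > 12h — not met.
So (a) is not satisfied (F OR F).
(b) ≥ 16 at site — satisfied.
(3) = F AND T = false.
Overall: F OR F OR F → false.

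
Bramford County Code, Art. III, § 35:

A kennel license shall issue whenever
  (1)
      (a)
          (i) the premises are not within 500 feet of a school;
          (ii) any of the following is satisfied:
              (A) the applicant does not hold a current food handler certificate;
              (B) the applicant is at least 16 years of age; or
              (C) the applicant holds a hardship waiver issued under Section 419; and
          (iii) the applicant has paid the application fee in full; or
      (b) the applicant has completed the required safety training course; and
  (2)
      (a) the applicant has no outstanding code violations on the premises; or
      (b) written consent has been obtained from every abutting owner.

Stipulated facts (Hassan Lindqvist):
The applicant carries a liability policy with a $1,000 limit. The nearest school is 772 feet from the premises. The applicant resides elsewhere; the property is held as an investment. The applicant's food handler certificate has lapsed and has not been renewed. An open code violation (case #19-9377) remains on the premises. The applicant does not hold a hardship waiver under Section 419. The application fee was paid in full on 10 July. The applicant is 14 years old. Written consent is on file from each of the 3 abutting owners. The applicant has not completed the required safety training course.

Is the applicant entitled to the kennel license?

(i) ≥500 ft from school — holds.
(A) not (food handler cert.) — holds.
(B) age ≥ 16 — fails.
(C) hardship waiver — not met.
(ii) = T OR F OR F = true.
(iii) fee paid — holds.
So (a) is satisfied (T AND T AND T).
(b) safety training — not satisfied.
So (1) is satisfied (T OR F).
(a) no code violations — not satisfied.
(b) all abutters consent — satisfied.
(2) = F OR T = true.
Overall: T AND T → true.

Yes — granted.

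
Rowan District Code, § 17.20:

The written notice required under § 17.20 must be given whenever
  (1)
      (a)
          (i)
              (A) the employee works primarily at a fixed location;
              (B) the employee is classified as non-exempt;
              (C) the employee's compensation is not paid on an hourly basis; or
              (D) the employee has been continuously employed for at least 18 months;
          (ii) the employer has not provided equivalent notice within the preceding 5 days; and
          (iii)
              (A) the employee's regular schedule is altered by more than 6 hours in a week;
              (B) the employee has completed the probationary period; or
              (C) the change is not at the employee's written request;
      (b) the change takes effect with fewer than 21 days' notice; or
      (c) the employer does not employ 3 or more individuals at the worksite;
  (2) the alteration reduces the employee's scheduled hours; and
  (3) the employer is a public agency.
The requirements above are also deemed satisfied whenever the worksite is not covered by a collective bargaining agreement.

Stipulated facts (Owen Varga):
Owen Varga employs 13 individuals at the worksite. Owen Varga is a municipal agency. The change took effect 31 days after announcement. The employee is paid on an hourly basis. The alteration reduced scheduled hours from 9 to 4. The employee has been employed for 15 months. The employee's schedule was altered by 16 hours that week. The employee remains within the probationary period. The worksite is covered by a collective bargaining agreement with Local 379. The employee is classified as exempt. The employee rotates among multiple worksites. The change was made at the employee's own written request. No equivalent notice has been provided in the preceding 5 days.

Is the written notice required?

No — not required.

(A) fixed location — not met.
(B) non-exempt — fails.
(C) not (hourly-paid) — fails.
(D) tenure ≥ 18 mo. — not met.
(i): F OR F OR F OR F → false.
(ii) no recent notice — satisfied.
(A) schedule shift > 6h — met.
(B) past probation — not satisfied.
(C) not employee-requested — not met.
(iii) = T OR F OR F = true.
(a): F AND T AND T → false.
(b) < 21 days' notice — not met.
(c) not (≥ 3 at site) — not met.
(1) = F OR F OR F = false.
(2) hours reduced — met.
(3) public agency — satisfied.
Overall: F AND T AND T → false.
Exception (no CBA) — not satisfied.
Result: main false OR exception false → false.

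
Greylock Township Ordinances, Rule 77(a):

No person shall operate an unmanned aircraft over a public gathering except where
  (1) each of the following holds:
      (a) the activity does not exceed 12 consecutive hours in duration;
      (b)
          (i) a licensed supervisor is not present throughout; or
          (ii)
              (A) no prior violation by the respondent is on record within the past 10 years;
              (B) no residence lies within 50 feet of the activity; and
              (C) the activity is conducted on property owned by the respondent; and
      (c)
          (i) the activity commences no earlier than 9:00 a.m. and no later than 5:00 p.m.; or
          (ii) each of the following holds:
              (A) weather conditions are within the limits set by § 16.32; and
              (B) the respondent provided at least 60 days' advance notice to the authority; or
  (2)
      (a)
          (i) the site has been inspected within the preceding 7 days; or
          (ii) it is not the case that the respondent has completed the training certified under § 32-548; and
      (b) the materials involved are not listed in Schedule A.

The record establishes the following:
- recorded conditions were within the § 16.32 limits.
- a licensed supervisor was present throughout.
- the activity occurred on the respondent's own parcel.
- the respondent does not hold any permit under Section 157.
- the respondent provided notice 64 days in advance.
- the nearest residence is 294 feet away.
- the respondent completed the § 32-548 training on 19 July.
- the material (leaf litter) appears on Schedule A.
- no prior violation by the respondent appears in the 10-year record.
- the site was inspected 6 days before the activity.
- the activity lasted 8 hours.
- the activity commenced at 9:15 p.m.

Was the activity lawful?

(a) ≤ 12 hrs duration — holds.
(i) not (supervisor present) — fails.
(A) no prior violation — met.
(B) no residence in 50 ft — met.
(C) own property — satisfied.
(ii) = T AND T AND T = true.
(b): F OR T → true.
(i) start within hours — not met.
(A) weather ok — holds.
(B) ≥60 days' notice — met.
(ii): T AND T → true.
(c) = F OR T = true.
(1) = T AND T AND T = true.
(i) site inspected — holds.
(ii) not (training certified) — not satisfied.
(a) = T OR F = true.
(b) not (Schedule A material) — not met.
(2): T AND F → false.
Overall = T OR F = true.

Yes — lawful.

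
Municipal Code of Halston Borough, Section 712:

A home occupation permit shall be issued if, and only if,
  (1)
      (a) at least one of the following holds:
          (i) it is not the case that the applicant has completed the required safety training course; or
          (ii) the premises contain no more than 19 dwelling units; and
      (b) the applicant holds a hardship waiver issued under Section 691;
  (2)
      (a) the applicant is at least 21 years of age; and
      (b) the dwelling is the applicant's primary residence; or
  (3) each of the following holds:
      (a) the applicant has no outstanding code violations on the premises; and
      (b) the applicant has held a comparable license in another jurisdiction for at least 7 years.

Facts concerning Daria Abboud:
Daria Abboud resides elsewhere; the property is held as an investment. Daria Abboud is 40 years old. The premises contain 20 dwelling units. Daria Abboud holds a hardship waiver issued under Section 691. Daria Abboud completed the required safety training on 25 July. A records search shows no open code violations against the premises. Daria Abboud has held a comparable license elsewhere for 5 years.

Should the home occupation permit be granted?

No — denied.

(i) not (safety training) — not met.
(ii) ≤ 19 units — fails.
So (a) is not satisfied (F OR F).
(b) hardship waiver — satisfied.
So (1) is not satisfied (F AND T).
(a) age ≥ 21 — satisfied.
(b) primary residence — not met.
(2) = T AND F = false.
(a) no code violations — holds.
(b) prior license ≥ 7 yr — not met.
So (3) is not satisfied (T AND F).
Overall: F OR F OR F → false.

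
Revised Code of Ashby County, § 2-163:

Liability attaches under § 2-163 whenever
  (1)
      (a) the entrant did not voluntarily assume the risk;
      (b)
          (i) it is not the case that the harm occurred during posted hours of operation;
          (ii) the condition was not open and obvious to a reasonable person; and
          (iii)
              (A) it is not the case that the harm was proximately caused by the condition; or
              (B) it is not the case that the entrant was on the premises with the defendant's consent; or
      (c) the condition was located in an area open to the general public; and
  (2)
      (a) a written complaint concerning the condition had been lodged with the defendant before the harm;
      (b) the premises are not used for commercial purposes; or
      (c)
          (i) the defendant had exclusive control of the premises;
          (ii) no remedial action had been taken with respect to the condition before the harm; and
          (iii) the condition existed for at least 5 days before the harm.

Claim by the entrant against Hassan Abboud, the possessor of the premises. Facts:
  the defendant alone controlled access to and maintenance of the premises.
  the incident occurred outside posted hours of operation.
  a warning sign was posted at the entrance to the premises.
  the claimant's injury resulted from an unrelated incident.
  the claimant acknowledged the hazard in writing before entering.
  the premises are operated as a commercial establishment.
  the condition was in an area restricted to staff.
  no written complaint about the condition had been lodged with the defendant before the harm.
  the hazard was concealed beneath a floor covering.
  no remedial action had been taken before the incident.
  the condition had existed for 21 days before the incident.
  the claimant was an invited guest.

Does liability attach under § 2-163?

Yes — liable.

(a) no assumed risk — not satisfied.
(i) not (during posted hours) — satisfied.
(ii) not open/obvious — holds.
(A) not (proximate cause) — satisfied.
(B) not (consent to enter) — fails.
(iii) = T OR F = true.
(b): T AND T AND T → true.
(c) public area — fails.
(1) = F OR T OR F = true.
(a) complaint lodged — not met.
(b) not (commercial use) — not satisfied.
(i) exclusive control — holds.
(ii) no remedial action — holds.
(iii) condition ≥5 days old — holds.
(c): T AND T AND T → true.
(2): F OR F OR T → true.
So Overall is satisfied (T AND T).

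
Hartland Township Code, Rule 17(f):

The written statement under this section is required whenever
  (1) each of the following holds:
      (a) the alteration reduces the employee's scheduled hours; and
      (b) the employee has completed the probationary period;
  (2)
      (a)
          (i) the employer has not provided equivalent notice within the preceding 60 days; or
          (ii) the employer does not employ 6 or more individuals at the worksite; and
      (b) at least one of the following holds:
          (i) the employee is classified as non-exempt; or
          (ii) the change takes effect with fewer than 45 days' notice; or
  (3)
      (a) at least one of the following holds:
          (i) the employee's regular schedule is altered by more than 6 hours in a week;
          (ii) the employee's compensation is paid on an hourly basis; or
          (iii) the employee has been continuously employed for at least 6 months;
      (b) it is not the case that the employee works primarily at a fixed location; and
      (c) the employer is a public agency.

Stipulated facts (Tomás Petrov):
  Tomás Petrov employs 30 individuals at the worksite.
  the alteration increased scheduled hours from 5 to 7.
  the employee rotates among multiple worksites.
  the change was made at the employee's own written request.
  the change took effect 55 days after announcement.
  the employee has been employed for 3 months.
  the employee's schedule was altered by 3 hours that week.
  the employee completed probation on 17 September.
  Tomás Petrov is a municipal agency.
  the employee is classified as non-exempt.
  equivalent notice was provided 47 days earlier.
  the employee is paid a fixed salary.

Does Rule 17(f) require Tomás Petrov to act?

(a) hours reduced — fails.
(b) past probation — met.
(1): F AND T → false.
(i) no recent notice — fails.
(ii) not (≥ 6 at site) — not met.
(a) = F OR F = false.
(i) non-exempt — holds.
(ii) < 45 days' notice — not met.
(b) = T OR F = true.
So (2) is not satisfied (F AND T).
(i) schedule shift > 6h — not satisfied.
(ii) hourly-paid — not satisfied.
(iii) tenure ≥ 6 mo. — not satisfied.
(a): F OR F OR F → false.
(b) not (fixed location) — met.
(c) public agency — holds.
(3) = F AND T AND T = false.
Overall = F OR F OR F = false.

No — not required.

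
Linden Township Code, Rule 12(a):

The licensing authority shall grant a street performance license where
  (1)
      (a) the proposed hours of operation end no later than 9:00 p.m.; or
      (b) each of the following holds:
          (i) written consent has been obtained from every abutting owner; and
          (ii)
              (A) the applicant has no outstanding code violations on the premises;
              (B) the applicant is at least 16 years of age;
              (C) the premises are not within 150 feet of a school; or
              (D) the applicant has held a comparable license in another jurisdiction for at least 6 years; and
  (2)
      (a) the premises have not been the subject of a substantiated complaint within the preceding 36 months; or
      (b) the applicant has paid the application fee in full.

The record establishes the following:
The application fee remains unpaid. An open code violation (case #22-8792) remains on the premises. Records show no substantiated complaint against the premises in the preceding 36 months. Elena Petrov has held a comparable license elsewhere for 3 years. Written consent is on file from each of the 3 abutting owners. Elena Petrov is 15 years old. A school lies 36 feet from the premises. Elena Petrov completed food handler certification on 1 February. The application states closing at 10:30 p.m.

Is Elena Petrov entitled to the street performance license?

No — denied.

(a) closes by 9 p.m. — fails.
(i) all abutters consent — met.
(A) no code violations — not met.
(B) age ≥ 16 — not satisfied.
(C) ≥150 ft from school — not satisfied.
(D) prior license ≥ 6 yr — not met.
(ii): F OR F OR F OR F → false.
(b): T AND F → false.
(1): F OR F → false.
(a) no complaint in 36 mo. — met.
(b) fee paid — not met.
So (2) is satisfied (T OR F).
Overall = F AND T = false.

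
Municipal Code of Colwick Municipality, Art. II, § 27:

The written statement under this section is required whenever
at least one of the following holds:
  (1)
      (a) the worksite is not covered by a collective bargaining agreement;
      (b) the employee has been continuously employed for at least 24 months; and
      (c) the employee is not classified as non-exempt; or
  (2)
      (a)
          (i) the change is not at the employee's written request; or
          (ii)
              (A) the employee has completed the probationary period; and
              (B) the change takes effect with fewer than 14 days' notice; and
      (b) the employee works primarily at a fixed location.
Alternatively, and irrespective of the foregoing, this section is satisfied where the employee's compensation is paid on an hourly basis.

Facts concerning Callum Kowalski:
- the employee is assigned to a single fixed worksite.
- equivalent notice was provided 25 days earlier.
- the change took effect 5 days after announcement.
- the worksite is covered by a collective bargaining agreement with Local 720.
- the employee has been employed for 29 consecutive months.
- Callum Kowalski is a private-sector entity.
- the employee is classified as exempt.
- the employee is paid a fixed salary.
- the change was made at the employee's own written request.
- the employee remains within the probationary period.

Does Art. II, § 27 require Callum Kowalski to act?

(a) no CBA — fails.
(b) tenure ≥ 24 mo. — met.
(c) not (non-exempt) — holds.
So (1) is not satisfied (F AND T AND T).
(i) not employee-requested — fails.
(A) past probation — not met.
(B) < 14 days' notice — holds.
(ii): F AND T → false.
(a) = F OR F = false.
(b) fixed location — holds.
(2): F AND T → false.
Overall: F OR F → false.
Exception (hourly-paid) — not satisfied.
Result: main false OR exception false → false.

No — not required.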